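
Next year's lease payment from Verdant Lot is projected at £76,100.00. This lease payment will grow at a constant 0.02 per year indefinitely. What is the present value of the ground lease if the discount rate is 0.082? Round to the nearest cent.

£1227419.35

Growing perpetuity: P = D₁ / (r − g) = £76,100.0000 / (0.082 − 0.02) = £1,227,419.35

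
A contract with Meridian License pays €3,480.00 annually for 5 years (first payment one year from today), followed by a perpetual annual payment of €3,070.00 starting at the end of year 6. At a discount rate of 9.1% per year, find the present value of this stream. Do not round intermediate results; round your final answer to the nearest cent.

€35326.89

PV of 5-year annuity: €3,480.00 × [1 − (1+0.091)^−5] / 0.091 = 13500.93773
Perpetuity value at year 5: €3,070.00 / 0.091 = 33736.26374
PV of perpetuity: 33736.26374 / (1+0.091)^5 = 21825.95373
Total PV = 13500.93773 + 21825.95373 = 35326.89146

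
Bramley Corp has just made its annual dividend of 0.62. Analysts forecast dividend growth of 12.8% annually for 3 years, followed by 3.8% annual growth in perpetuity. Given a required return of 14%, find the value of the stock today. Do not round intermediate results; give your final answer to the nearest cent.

D_1 = 0.69936
D_2 = 0.78888
D_3 = 0.88985
Terminal value at year 3: TV = D_3×(1+g_2)/(r−g_2) = 0.92367/0.102 = 9.05558
P_0 = D_1/(1+r)^1 + D_2/(1+r)^2 + D_3/(1+r)^3 + TV/(1+r)^3
    = 0.61347 + 0.60702 + 0.60063 + 6.11226 = 7.93337

7.93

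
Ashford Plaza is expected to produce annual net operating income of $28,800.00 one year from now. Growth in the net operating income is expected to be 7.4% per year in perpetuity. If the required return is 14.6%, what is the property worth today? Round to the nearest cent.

$400000.00

Growing perpetuity: P = D₁ / (r − g) = $28,800.0000 / (0.146 − 0.074) = $400,000.00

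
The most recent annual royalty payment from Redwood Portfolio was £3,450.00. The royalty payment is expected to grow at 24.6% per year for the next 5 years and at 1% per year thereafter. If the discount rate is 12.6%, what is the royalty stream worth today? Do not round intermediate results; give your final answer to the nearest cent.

D_1 = 4298.70000
D_2 = 5356.18020
D_3 = 6673.80053
D_4 = 8315.55546
D_5 = 10361.18210
Terminal value at year 5: TV = D_5×(1+g_2)/(r−g_2) = 10464.79392/0.116 = 90213.74072
P_0 = D_1/(1+r)^1 + D_2/(1+r)^2 + D_3/(1+r)^3 + D_4/(1+r)^4 + D_5/(1+r)^5 + TV/(1+r)^5
    = 3817.67318 + 4224.53000 + 4674.74634 + 5172.94311 + 5724.23367 + 49840.31043 = 73454.43674

£73454.44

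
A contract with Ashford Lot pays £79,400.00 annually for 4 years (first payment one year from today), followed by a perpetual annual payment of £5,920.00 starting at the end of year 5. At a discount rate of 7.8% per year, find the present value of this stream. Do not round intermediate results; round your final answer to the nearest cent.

PV of 4-year annuity: £79,400.00 × [1 − (1+0.078)^−4] / 0.078 = 264157.87674
Perpetuity value at year 4: £5,920.00 / 0.078 = 75897.43590
PV of perpetuity: 75897.43590 / (1+0.078)^4 = 56202.03753
Total PV = 264157.87674 + 56202.03753 = 320359.91427

£320359.91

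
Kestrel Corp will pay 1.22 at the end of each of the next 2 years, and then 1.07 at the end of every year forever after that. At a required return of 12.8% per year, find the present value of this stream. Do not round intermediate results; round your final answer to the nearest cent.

8.61

PV of 2-year annuity: 1.22 × [1 − (1+0.128)^−2] / 0.128 = 2.04039
Perpetuity value at year 2: 1.07 / 0.128 = 8.35938
PV of perpetuity: 8.35938 / (1+0.128)^2 = 6.56985
Total PV = 2.04039 + 6.56985 = 8.61024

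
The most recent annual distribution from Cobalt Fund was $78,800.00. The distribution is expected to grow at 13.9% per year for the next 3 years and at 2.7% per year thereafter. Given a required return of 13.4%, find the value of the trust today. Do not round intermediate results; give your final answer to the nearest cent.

D_1 = 89753.20000
D_2 = 102228.89480
D_3 = 116438.71118
Terminal value at year 3: TV = D_3×(1+g_2)/(r−g_2) = 119582.55638/0.107 = 1117593.98485
P_0 = D_1/(1+r)^1 + D_2/(1+r)^2 + D_3/(1+r)^3 + TV/(1+r)^3
    = 79147.44268 + 79496.41730 + 79846.93060 + 766381.28716 = 1004872.07773

$1004872.08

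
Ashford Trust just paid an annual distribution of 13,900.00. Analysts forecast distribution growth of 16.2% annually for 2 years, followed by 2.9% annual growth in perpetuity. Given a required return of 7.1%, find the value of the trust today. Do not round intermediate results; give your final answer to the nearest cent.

432323.31

D_1 = 16151.80000
D_2 = 18768.39160
Terminal value at year 2: TV = D_2×(1+g_2)/(r−g_2) = 19312.67496/0.042 = 459825.59420
P_0 = D_1/(1+r)^1 + D_2/(1+r)^2 + TV/(1+r)^2
    = 15081.04575 + 16362.44180 + 400879.82400 = 432323.31155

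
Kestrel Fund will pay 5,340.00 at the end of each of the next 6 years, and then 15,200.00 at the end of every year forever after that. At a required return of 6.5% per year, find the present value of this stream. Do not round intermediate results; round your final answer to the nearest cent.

186113.76

PV of 6-year annuity: 5,340.00 × [1 − (1+0.065)^−6] / 0.065 = 25851.01239
Perpetuity value at year 6: 15,200.00 / 0.065 = 233846.15385
PV of perpetuity: 233846.15385 / (1+0.065)^6 = 160262.74778
Total PV = 25851.01239 + 160262.74778 = 186113.76017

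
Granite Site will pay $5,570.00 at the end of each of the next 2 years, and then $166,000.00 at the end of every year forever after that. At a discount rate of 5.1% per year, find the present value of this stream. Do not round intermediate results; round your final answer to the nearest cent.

$2957018.90

PV of 2-year annuity: $5,570.00 × [1 − (1+0.051)^−2] / 0.051 = 10342.25933
Perpetuity value at year 2: $166,000.00 / 0.051 = 3254901.96078
PV of perpetuity: 3254901.96078 / (1+0.051)^2 = 2946676.63779
Total PV = 10342.25933 + 2946676.63779 = 2957018.89713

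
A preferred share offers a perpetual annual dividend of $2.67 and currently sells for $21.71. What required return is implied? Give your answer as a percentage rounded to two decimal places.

12.30%

P = C/r ⇒ r = C/P = $2.67/$21.71 = 0.122985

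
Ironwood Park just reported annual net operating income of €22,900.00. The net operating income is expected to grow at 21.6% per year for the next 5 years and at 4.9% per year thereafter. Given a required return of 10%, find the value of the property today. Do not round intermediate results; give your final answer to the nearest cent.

D_1 = 27846.40000
D_2 = 33861.22240
D_3 = 41175.24644
D_4 = 50069.09967
D_5 = 60884.02520
Terminal value at year 5: TV = D_5×(1+g_2)/(r−g_2) = 63867.34243/0.051 = 1252300.83201
P_0 = D_1/(1+r)^1 + D_2/(1+r)^2 + D_3/(1+r)^3 + D_4/(1+r)^4 + D_5/(1+r)^5 + TV/(1+r)^5
    = 25314.90909 + 27984.48132 + 30935.57208 + 34197.86877 + 37804.18948 + 777580.28948 = 933817.31022

€933817.31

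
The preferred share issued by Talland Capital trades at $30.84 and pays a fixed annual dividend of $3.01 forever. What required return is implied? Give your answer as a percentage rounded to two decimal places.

9.76%

P = C/r ⇒ r = C/P = $3.01/$30.84 = 0.097601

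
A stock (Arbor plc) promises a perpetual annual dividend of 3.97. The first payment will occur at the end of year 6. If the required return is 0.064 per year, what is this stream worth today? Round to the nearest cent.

45.49

Value at end of year 5: C / r = 3.97 / 0.064 = 62.0313
Discount to today: PV = 62.0313 / (1 + 0.064)^5 = 62.0313 / 1.363666 = 45.49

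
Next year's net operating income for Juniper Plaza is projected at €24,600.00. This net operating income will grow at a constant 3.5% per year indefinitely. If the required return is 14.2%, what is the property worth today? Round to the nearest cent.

€229906.54

Growing perpetuity: P = D₁ / (r − g) = €24,600.0000 / (0.142 − 0.035) = €229,906.54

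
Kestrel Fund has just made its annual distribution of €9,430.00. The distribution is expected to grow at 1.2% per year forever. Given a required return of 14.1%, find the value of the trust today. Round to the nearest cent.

D₁ = D₀ × (1 + g) = €9,430.00 × 1.012 = €9,543.1600
Growing perpetuity: P = D₁ / (r − g) = €9,543.1600 / (0.141 − 0.012) = €73,977.98

€73977.98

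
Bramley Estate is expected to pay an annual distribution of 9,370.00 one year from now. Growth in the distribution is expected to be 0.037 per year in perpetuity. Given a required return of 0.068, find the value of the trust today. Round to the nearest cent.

Growing perpetuity: P = D₁ / (r − g) = 9,370.0000 / (0.068 − 0.037) = 302,258.06

302258.06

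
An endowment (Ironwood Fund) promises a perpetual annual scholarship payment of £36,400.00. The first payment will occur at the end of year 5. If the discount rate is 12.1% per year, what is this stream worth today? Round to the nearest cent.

Value at end of year 4: C / r = £36,400.00 / 0.121 = £300,826.4463
Discount to today: PV = £300,826.4463 / (1 + 0.121)^4 = £300,826.4463 / 1.579147 = £190,499.38

£190499.38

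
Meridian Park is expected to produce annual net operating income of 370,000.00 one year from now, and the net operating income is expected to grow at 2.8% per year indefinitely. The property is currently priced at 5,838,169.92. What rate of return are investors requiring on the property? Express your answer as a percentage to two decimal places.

P = D₁/(r − g) ⇒ r = D₁/P + g = 370,000.0000/5,838,169.92 + 0.028 = 0.063376 + 0.028 = 0.091376

9.14%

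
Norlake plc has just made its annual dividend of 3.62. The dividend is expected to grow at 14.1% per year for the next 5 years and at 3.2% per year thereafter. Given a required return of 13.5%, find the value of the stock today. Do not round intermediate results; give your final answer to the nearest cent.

55.63

D_1 = 4.13042
D_2 = 4.71281
D_3 = 5.37732
D_4 = 6.13552
D_5 = 7.00062
Terminal value at year 5: TV = D_5×(1+g_2)/(r−g_2) = 7.22464/0.103 = 70.14218
P_0 = D_1/(1+r)^1 + D_2/(1+r)^2 + D_3/(1+r)^3 + D_4/(1+r)^4 + D_5/(1+r)^5 + TV/(1+r)^5
    = 3.63914 + 3.65837 + 3.67771 + 3.69716 + 3.71670 + 37.23917 = 55.62825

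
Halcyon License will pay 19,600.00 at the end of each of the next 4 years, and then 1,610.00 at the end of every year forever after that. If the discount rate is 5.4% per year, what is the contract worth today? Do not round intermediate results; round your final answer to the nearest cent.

93018.17

PV of 4-year annuity: 19,600.00 × [1 − (1+0.054)^−4] / 0.054 = 68859.68296
Perpetuity value at year 4: 1,610.00 / 0.054 = 29814.81481
PV of perpetuity: 29814.81481 / (1+0.054)^4 = 24158.48371
Total PV = 68859.68296 + 24158.48371 = 93018.16667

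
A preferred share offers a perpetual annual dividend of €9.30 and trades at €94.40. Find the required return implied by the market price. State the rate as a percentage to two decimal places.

9.85%

P = C/r ⇒ r = C/P = €9.30/€94.40 = 0.098517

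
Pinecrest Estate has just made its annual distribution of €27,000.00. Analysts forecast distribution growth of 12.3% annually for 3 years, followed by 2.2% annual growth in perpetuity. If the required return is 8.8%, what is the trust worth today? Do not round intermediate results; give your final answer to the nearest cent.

€546075.72

D_1 = 30321.00000
D_2 = 34050.48300
D_3 = 38238.69241
Terminal value at year 3: TV = D_3×(1+g_2)/(r−g_2) = 39079.94364/0.066 = 592120.35821
P_0 = D_1/(1+r)^1 + D_2/(1+r)^2 + D_3/(1+r)^3 + TV/(1+r)^3
    = 27868.56618 + 28765.07336 + 29690.42039 + 459751.66118 = 546075.72111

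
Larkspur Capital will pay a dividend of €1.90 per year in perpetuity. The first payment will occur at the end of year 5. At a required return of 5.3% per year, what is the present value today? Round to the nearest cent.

€29.16

Value at end of year 4: C / r = €1.90 / 0.053 = €35.8491
Discount to today: PV = €35.8491 / (1 + 0.053)^4 = €35.8491 / 1.229457 = €29.16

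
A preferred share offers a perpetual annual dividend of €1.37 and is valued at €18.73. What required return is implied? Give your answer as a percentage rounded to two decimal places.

P = C/r ⇒ r = C/P = €1.37/€18.73 = 0.073145

7.31%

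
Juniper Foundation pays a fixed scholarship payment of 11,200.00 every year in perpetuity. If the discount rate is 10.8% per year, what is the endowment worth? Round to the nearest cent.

Level perpetuity: PV = C / r = 11,200.00 / 0.108 = 103,703.70

103703.70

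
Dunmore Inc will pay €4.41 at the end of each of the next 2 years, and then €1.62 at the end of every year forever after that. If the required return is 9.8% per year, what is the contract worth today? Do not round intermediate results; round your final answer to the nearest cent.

PV of 2-year annuity: €4.41 × [1 − (1+0.098)^−2] / 0.098 = 7.67431
Perpetuity value at year 2: €1.62 / 0.098 = 16.53061
PV of perpetuity: 16.53061 / (1+0.098)^2 = 13.71148
Total PV = 7.67431 + 13.71148 = 21.38579

€21.39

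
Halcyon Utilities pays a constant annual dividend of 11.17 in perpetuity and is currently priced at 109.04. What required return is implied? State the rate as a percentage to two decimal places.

P = C/r ⇒ r = C/P = 11.17/109.04 = 0.102439

10.24%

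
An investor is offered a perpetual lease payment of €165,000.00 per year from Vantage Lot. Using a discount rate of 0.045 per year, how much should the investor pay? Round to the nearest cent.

Level perpetuity: PV = C / r = €165,000.00 / 0.045 = €3,666,666.67

€3666666.67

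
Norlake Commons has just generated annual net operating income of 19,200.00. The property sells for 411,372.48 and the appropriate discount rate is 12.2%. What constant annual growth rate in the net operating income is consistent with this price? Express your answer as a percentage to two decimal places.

P = D₀(1+g)/(r−g) ⇒ P(r−g) = D₀(1+g) ⇒ g(P+D₀) = P·r − D₀
g = (P·r − D₀)/(P + D₀) = (411,372.48×0.122 − 19,200.00) / (411,372.48 + 19,200.00) = 0.071968

7.20%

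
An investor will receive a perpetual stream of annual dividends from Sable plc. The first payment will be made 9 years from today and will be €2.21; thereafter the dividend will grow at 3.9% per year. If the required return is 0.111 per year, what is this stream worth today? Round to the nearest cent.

Value at end of year 8: C₁ / (r − g) = €2.21 / (0.111 − 0.039) = €30.6944
Discount to today: PV = €30.6944 / (1 + 0.111)^8 = €30.6944 / 2.321200 = €13.22

€13.22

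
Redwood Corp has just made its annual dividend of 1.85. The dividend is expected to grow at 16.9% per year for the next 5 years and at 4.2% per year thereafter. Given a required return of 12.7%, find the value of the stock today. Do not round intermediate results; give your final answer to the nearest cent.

37.57

D_1 = 2.16265
D_2 = 2.52814
D_3 = 2.95539
D_4 = 3.45485
D_5 = 4.03873
Terminal value at year 5: TV = D_5×(1+g_2)/(r−g_2) = 4.20835/0.085 = 49.51002
P_0 = D_1/(1+r)^1 + D_2/(1+r)^2 + D_3/(1+r)^3 + D_4/(1+r)^4 + D_5/(1+r)^5 + TV/(1+r)^5
    = 1.91894 + 1.99046 + 2.06464 + 2.14158 + 2.22139 + 27.23162 = 37.56863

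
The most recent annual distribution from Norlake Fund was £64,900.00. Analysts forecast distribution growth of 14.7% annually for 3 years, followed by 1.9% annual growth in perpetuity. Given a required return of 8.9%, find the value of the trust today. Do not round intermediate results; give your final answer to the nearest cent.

D_1 = 74440.30000
D_2 = 85383.02410
D_3 = 97934.32864
Terminal value at year 3: TV = D_3×(1+g_2)/(r−g_2) = 99795.08089/0.07 = 1425644.01267
P_0 = D_1/(1+r)^1 + D_2/(1+r)^2 + D_3/(1+r)^3 + TV/(1+r)^3
    = 68356.56566 + 71997.22756 + 75831.79064 + 1103894.20945 = 1320079.79330

£1320079.79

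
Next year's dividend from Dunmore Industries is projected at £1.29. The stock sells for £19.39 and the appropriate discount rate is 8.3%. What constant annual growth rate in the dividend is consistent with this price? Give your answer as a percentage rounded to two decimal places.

P = D₁/(r−g) ⇒ g = r − D₁/P = 0.083 − £1.29/£19.39 = 0.016471

1.65%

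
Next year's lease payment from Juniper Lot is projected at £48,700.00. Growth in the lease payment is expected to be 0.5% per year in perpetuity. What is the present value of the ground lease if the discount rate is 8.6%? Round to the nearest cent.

Growing perpetuity: P = D₁ / (r − g) = £48,700.0000 / (0.086 − 0.005) = £601,234.57

£601234.57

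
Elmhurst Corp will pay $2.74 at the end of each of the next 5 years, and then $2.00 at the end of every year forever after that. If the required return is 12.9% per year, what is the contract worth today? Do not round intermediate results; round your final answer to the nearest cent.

PV of 5-year annuity: $2.74 × [1 − (1+0.129)^−5] / 0.129 = 9.66077
Perpetuity value at year 5: $2.00 / 0.129 = 15.50388
PV of perpetuity: 15.50388 / (1+0.129)^5 = 8.45222
Total PV = 9.66077 + 8.45222 = 18.11299

$18.11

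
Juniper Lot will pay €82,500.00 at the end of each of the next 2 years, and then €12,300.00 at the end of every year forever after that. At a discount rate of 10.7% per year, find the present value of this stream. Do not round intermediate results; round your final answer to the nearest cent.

PV of 2-year annuity: €82,500.00 × [1 − (1+0.107)^−2] / 0.107 = 141848.00836
Perpetuity value at year 2: €12,300.00 / 0.107 = 114953.27103
PV of perpetuity: 114953.27103 / (1+0.107)^2 = 93805.02251
Total PV = 141848.00836 + 93805.02251 = 235653.03087

€235653.03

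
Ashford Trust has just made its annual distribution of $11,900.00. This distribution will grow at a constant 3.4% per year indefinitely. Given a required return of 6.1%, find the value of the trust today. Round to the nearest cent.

D₁ = D₀ × (1 + g) = $11,900.00 × 1.034 = $12,304.6000
Growing perpetuity: P = D₁ / (r − g) = $12,304.6000 / (0.061 − 0.034) = $455,725.93

$455725.93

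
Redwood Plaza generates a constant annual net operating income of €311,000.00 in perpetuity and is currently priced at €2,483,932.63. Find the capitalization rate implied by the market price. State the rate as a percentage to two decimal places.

P = C/r ⇒ r = C/P = €311,000.00/€2,483,932.63 = 0.125205

12.52%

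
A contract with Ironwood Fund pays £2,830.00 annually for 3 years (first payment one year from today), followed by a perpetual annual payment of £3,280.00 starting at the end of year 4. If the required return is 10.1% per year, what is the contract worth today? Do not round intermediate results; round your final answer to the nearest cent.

PV of 3-year annuity: £2,830.00 × [1 − (1+0.101)^−3] / 0.101 = 7025.41951
Perpetuity value at year 3: £3,280.00 / 0.101 = 32475.24752
PV of perpetuity: 32475.24752 / (1+0.101)^3 = 24332.71184
Total PV = 7025.41951 + 24332.71184 = 31358.13135

£31358.13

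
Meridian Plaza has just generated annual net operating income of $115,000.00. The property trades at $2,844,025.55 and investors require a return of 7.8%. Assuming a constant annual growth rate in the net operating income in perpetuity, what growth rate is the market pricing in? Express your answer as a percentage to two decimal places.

P = D₀(1+g)/(r−g) ⇒ P(r−g) = D₀(1+g) ⇒ g(P+D₀) = P·r − D₀
g = (P·r − D₀)/(P + D₀) = ($2,844,025.55×0.078 − $115,000.00) / ($2,844,025.55 + $115,000.00) = 0.036104

3.61%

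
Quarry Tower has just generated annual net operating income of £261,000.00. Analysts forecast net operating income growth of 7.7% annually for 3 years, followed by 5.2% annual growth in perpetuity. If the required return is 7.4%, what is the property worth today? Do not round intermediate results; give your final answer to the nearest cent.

£13372805.89

D_1 = 281097.00000
D_2 = 302741.46900
D_3 = 326052.56211
Terminal value at year 3: TV = D_3×(1+g_2)/(r−g_2) = 343007.29534/0.022 = 15591240.69740
P_0 = D_1/(1+r)^1 + D_2/(1+r)^2 + D_3/(1+r)^3 + TV/(1+r)^3
    = 261729.05028 + 262460.13701 + 263193.26589 + 12585423.44147 = 13372805.89465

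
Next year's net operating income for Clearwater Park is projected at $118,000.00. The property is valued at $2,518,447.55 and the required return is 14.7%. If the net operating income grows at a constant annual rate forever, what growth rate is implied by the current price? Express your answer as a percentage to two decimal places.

10.01%

P = D₁/(r−g) ⇒ g = r − D₁/P = 0.147 − $118,000.00/$2,518,447.55 = 0.100146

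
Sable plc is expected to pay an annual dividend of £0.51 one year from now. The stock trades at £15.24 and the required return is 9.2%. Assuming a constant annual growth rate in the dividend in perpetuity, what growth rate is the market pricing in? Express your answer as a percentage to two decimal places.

5.85%

P = D₁/(r−g) ⇒ g = r − D₁/P = 0.092 − £0.51/£15.24 = 0.058535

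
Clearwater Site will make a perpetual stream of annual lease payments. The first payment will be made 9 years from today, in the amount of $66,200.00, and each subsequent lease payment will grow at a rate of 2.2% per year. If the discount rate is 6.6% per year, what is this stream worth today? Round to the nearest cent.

Value at end of year 8: C₁ / (r − g) = $66,200.00 / (0.066 − 0.022) = $1,504,545.4545
Discount to today: PV = $1,504,545.4545 / (1 + 0.066)^8 = $1,504,545.4545 / 1.667468 = $902,293.18

$902293.18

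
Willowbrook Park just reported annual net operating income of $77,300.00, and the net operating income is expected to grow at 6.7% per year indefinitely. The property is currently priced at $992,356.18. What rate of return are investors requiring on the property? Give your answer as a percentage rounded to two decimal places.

15.01%

D₁ = $77,300.00 × 1.067 = $82,479.1000
P = D₁/(r − g) ⇒ r = D₁/P + g = $82,479.1000/$992,356.18 + 0.067 = 0.083114 + 0.067 = 0.150114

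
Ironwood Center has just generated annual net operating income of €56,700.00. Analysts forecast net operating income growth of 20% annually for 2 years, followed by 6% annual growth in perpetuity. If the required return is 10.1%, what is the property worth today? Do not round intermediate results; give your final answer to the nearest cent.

€1870531.00

D_1 = 68040.00000
D_2 = 81648.00000
Terminal value at year 2: TV = D_2×(1+g_2)/(r−g_2) = 86546.88000/0.041 = 2110899.51220
P_0 = D_1/(1+r)^1 + D_2/(1+r)^2 + TV/(1+r)^2
    = 61798.36512 + 67355.16635 + 1741377.47139 = 1870531.00286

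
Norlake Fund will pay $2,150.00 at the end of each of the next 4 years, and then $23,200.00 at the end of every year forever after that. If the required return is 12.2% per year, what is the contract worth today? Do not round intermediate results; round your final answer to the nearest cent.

PV of 4-year annuity: $2,150.00 × [1 − (1+0.122)^−4] / 0.122 = 6502.88900
Perpetuity value at year 4: $23,200.00 / 0.122 = 190163.93443
PV of perpetuity: 190163.93443 / (1+0.122)^4 = 119993.22520
Total PV = 6502.88900 + 119993.22520 = 126496.11420

$126496.11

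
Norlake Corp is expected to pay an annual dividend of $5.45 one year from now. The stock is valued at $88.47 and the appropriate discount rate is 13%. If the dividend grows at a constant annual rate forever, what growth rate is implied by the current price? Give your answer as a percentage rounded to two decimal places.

P = D₁/(r−g) ⇒ g = r − D₁/P = 0.13 − $5.45/$88.47 = 0.068397

6.84%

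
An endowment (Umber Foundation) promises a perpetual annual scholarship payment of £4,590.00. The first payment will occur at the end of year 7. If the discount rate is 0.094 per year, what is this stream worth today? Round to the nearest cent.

Value at end of year 6: C / r = £4,590.00 / 0.094 = £48,829.7872
Discount to today: PV = £48,829.7872 / (1 + 0.094)^6 = £48,829.7872 / 1.714368 = £28,482.68

£28482.68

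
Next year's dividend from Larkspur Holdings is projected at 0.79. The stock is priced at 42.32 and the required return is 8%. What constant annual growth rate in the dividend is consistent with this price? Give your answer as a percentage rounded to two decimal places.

6.13%

P = D₁/(r−g) ⇒ g = r − D₁/P = 0.08 − 0.79/42.32 = 0.061333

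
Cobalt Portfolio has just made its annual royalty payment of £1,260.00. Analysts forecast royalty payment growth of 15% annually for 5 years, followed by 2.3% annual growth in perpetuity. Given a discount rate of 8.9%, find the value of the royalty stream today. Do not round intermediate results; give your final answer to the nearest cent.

£33089.06

D_1 = 1449.00000
D_2 = 1666.35000
D_3 = 1916.30250
D_4 = 2203.74788
D_5 = 2534.31006
Terminal value at year 5: TV = D_5×(1+g_2)/(r−g_2) = 2592.59919/0.066 = 39281.80587
P_0 = D_1/(1+r)^1 + D_2/(1+r)^2 + D_3/(1+r)^3 + D_4/(1+r)^4 + D_5/(1+r)^5 + TV/(1+r)^5
    = 1330.57851 + 1405.11046 + 1483.81729 + 1566.93286 + 1654.70412 + 25647.91385 = 33089.05709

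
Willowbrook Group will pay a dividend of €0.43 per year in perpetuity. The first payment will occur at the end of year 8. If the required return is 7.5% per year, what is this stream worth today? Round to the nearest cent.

Value at end of year 7: C / r = €0.43 / 0.075 = €5.7333
Discount to today: PV = €5.7333 / (1 + 0.075)^7 = €5.7333 / 1.659049 = €3.46

€3.46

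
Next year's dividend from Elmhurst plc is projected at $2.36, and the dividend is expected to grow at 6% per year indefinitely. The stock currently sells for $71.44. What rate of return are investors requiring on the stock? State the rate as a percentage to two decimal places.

P = D₁/(r − g) ⇒ r = D₁/P + g = $2.3600/$71.44 + 0.06 = 0.033035 + 0.06 = 0.093035

9.30%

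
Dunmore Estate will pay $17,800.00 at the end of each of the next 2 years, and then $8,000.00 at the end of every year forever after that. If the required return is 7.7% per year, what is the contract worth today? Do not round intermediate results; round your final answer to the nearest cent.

$121444.25

PV of 2-year annuity: $17,800.00 × [1 − (1+0.077)^−2] / 0.077 = 31873.15775
Perpetuity value at year 2: $8,000.00 / 0.077 = 103896.10390
PV of perpetuity: 103896.10390 / (1+0.077)^2 = 89571.08918
Total PV = 31873.15775 + 89571.08918 = 121444.24693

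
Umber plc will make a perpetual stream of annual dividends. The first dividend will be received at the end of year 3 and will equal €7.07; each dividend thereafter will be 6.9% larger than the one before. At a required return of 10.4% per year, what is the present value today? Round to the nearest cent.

€165.73

Value at end of year 2: C₁ / (r − g) = €7.07 / (0.104 − 0.069) = €202.0000
Discount to today: PV = €202.0000 / (1 + 0.104)^2 = €202.0000 / 1.218816 = €165.73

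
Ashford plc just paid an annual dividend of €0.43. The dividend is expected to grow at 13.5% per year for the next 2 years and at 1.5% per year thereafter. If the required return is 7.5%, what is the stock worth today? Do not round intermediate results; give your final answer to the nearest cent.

€9.04

D_1 = 0.48805
D_2 = 0.55394
Terminal value at year 2: TV = D_2×(1+g_2)/(r−g_2) = 0.56225/0.06 = 9.37076
P_0 = D_1/(1+r)^1 + D_2/(1+r)^2 + TV/(1+r)^2
    = 0.45400 + 0.47934 + 8.10883 = 9.04217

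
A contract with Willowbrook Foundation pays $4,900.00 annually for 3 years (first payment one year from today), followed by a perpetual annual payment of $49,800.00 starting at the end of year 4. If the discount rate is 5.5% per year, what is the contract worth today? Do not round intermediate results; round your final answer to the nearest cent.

PV of 3-year annuity: $4,900.00 × [1 − (1+0.055)^−3] / 0.055 = 13219.87355
Perpetuity value at year 3: $49,800.00 / 0.055 = 905454.54545
PV of perpetuity: 905454.54545 / (1+0.055)^3 = 771097.46321
Total PV = 13219.87355 + 771097.46321 = 784317.33676

$784317.34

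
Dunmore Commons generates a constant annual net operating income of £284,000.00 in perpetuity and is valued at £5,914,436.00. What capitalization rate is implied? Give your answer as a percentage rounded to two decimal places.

4.80%

P = C/r ⇒ r = C/P = £284,000.00/£5,914,436.00 = 0.048018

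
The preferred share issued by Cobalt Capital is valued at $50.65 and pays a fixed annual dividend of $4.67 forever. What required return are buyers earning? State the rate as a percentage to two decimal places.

P = C/r ⇒ r = C/P = $4.67/$50.65 = 0.092201

9.22%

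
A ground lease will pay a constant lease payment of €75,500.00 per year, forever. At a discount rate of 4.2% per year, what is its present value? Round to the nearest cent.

Level perpetuity: PV = C / r = €75,500.00 / 0.042 = €1,797,619.05

€1797619.05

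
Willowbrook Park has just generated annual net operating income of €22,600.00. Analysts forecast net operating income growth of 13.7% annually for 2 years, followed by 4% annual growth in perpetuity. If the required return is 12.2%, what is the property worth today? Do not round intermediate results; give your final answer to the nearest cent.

D_1 = 25696.20000
D_2 = 29216.57940
Terminal value at year 2: TV = D_2×(1+g_2)/(r−g_2) = 30385.24258/0.082 = 370551.73873
P_0 = D_1/(1+r)^1 + D_2/(1+r)^2 + TV/(1+r)^2
    = 22902.13904 + 23208.31737 + 294349.39099 = 340459.84740

€340459.85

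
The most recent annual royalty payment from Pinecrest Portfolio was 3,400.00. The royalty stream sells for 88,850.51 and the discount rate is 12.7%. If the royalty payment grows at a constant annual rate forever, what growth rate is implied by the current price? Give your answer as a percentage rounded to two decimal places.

P = D₀(1+g)/(r−g) ⇒ P(r−g) = D₀(1+g) ⇒ g(P+D₀) = P·r − D₀
g = (P·r − D₀)/(P + D₀) = (88,850.51×0.127 − 3,400.00) / (88,850.51 + 3,400.00) = 0.085463

8.55%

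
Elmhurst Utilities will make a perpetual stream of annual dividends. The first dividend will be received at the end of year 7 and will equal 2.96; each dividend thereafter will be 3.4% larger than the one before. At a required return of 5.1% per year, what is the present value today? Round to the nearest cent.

129.19

Value at end of year 6: C₁ / (r − g) = 2.96 / (0.051 − 0.034) = 174.1176
Discount to today: PV = 174.1176 / (1 + 0.051)^6 = 174.1176 / 1.347772 = 129.19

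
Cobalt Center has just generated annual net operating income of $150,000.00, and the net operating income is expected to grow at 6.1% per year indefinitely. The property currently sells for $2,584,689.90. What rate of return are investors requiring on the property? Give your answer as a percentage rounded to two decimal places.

12.26%

D₁ = $150,000.00 × 1.061 = $159,150.0000
P = D₁/(r − g) ⇒ r = D₁/P + g = $159,150.0000/$2,584,689.90 + 0.061 = 0.061574 + 0.061 = 0.122574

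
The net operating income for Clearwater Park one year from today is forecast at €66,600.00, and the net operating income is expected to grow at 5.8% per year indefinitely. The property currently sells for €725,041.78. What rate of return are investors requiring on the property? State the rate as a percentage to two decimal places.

P = D₁/(r − g) ⇒ r = D₁/P + g = €66,600.0000/€725,041.78 + 0.058 = 0.091857 + 0.058 = 0.149857

14.99%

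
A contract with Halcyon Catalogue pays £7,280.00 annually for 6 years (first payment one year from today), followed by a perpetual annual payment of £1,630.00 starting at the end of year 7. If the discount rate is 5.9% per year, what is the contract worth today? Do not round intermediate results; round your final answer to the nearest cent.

PV of 6-year annuity: £7,280.00 × [1 − (1+0.059)^−6] / 0.059 = 35910.87136
Perpetuity value at year 6: £1,630.00 / 0.059 = 27627.11864
PV of perpetuity: 27627.11864 / (1+0.059)^6 = 19586.63508
Total PV = 35910.87136 + 19586.63508 = 55497.50644

£55497.51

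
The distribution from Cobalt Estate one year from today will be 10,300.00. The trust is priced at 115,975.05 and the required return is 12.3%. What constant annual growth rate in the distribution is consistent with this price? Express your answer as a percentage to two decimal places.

P = D₁/(r−g) ⇒ g = r − D₁/P = 0.123 − 10,300.00/115,975.05 = 0.034188

3.42%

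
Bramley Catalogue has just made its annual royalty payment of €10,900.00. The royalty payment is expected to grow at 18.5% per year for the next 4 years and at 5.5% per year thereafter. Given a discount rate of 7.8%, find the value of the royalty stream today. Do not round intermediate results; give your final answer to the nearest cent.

D_1 = 12916.50000
D_2 = 15306.05250
D_3 = 18137.67221
D_4 = 21493.14157
Terminal value at year 4: TV = D_4×(1+g_2)/(r−g_2) = 22675.26436/0.023 = 985881.05905
P_0 = D_1/(1+r)^1 + D_2/(1+r)^2 + D_3/(1+r)^3 + D_4/(1+r)^4 + TV/(1+r)^4
    = 11981.91095 + 13171.21008 + 14478.55654 + 15915.66744 + 730044.74561 = 785592.09062

€785592.09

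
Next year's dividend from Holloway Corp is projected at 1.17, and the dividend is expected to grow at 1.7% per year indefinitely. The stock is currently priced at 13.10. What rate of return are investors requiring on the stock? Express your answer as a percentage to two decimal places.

10.63%

P = D₁/(r − g) ⇒ r = D₁/P + g = 1.1700/13.10 + 0.017 = 0.089313 + 0.017 = 0.106313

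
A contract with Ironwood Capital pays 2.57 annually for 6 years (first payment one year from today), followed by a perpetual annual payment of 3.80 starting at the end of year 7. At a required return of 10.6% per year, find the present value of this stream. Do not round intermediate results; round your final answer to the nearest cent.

PV of 6-year annuity: 2.57 × [1 − (1+0.106)^−6] / 0.106 = 10.99892
Perpetuity value at year 6: 3.80 / 0.106 = 35.84906
PV of perpetuity: 35.84906 / (1+0.106)^6 = 19.58605
Total PV = 10.99892 + 19.58605 = 30.58498

30.58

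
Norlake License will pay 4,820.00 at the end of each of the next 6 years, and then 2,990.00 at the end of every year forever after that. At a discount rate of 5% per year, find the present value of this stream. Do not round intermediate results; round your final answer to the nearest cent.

PV of 6-year annuity: 4,820.00 × [1 − (1+0.05)^−6] / 0.05 = 24464.83576
Perpetuity value at year 6: 2,990.00 / 0.05 = 59800.00000
PV of perpetuity: 59800.00000 / (1+0.05)^6 = 44623.68072
Total PV = 24464.83576 + 44623.68072 = 69088.51648

69088.52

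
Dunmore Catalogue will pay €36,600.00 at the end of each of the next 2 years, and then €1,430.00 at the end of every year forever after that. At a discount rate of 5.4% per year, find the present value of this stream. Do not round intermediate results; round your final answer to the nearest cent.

€91508.16

PV of 2-year annuity: €36,600.00 × [1 − (1+0.054)^−2] / 0.054 = 67670.64296
Perpetuity value at year 2: €1,430.00 / 0.054 = 26481.48148
PV of perpetuity: 26481.48148 / (1+0.054)^2 = 23837.51920
Total PV = 67670.64296 + 23837.51920 = 91508.16217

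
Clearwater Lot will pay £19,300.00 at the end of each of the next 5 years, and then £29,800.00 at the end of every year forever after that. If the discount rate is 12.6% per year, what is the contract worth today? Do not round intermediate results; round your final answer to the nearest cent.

£199213.70

PV of 5-year annuity: £19,300.00 × [1 − (1+0.126)^−5] / 0.126 = 68550.35734
Perpetuity value at year 5: £29,800.00 / 0.126 = 236507.93651
PV of perpetuity: 236507.93651 / (1+0.126)^5 = 130663.34331
Total PV = 68550.35734 + 130663.34331 = 199213.70065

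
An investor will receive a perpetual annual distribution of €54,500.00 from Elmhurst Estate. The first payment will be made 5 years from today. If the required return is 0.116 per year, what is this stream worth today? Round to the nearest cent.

Value at end of year 4: C / r = €54,500.00 / 0.116 = €469,827.5862
Discount to today: PV = €469,827.5862 / (1 + 0.116)^4 = €469,827.5862 / 1.551161 = €302,887.77

€302887.77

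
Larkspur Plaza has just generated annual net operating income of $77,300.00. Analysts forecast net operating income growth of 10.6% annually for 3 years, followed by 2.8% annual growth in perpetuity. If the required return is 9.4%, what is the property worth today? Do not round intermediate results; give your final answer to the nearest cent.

D_1 = 85493.80000
D_2 = 94556.14280
D_3 = 104579.09394
Terminal value at year 3: TV = D_3×(1+g_2)/(r−g_2) = 107507.30857/0.066 = 1628898.61465
P_0 = D_1/(1+r)^1 + D_2/(1+r)^2 + D_3/(1+r)^3 + TV/(1+r)^3
    = 78147.89762 + 79005.09577 + 79871.69645 + 1244062.18113 = 1481086.87098

$1481086.87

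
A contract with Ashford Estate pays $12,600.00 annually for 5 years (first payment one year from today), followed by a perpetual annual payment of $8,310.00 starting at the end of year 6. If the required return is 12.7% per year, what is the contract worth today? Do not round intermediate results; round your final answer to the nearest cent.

PV of 5-year annuity: $12,600.00 × [1 − (1+0.127)^−5] / 0.127 = 44643.44153
Perpetuity value at year 5: $8,310.00 / 0.127 = 65433.07087
PV of perpetuity: 65433.07087 / (1+0.127)^5 = 35989.65824
Total PV = 44643.44153 + 35989.65824 = 80633.09977

$80633.10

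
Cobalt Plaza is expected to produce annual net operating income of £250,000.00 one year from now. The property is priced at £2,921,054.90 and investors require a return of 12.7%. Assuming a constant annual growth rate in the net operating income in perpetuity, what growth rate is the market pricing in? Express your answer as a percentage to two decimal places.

P = D₁/(r−g) ⇒ g = r − D₁/P = 0.127 − £250,000.00/£2,921,054.90 = 0.041414

4.14%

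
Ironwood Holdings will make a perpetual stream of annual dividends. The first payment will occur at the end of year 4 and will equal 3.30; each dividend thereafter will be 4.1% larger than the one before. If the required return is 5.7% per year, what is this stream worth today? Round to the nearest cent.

174.65

Value at end of year 3: C₁ / (r − g) = 3.30 / (0.057 − 0.041) = 206.2500
Discount to today: PV = 206.2500 / (1 + 0.057)^3 = 206.2500 / 1.180932 = 174.65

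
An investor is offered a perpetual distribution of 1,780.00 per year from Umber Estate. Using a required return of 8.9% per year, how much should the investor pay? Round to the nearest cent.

20000.00

Level perpetuity: PV = C / r = 1,780.00 / 0.089 = 20,000.00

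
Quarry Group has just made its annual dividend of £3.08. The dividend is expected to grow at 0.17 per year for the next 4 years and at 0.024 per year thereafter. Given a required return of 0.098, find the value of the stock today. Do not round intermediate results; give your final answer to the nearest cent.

£69.42

D_1 = 3.60360
D_2 = 4.21621
D_3 = 4.93297
D_4 = 5.77157
Terminal value at year 4: TV = D_4×(1+g_2)/(r−g_2) = 5.91009/0.074 = 79.86609
P_0 = D_1/(1+r)^1 + D_2/(1+r)^2 + D_3/(1+r)^3 + D_4/(1+r)^4 + TV/(1+r)^4
    = 3.28197 + 3.49718 + 3.72650 + 3.97086 + 54.94815 = 69.42465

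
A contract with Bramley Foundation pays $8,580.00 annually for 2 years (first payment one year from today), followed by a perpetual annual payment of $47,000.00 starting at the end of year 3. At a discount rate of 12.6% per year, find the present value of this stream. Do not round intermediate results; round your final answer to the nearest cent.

$308592.44

PV of 2-year annuity: $8,580.00 × [1 − (1+0.126)^−2] / 0.126 = 14387.11672
Perpetuity value at year 2: $47,000.00 / 0.126 = 373015.87302
PV of perpetuity: 373015.87302 / (1+0.126)^2 = 294205.32687
Total PV = 14387.11672 + 294205.32687 = 308592.44360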